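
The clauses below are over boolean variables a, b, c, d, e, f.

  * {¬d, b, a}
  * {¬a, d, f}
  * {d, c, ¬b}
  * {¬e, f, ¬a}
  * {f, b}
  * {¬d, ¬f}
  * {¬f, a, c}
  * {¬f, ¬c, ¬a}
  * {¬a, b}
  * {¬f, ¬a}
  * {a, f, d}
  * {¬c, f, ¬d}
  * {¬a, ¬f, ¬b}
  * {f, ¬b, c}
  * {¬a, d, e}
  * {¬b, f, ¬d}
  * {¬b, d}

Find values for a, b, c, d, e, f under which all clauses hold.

a=False, b=False, c=True, d=False, e=True, f=True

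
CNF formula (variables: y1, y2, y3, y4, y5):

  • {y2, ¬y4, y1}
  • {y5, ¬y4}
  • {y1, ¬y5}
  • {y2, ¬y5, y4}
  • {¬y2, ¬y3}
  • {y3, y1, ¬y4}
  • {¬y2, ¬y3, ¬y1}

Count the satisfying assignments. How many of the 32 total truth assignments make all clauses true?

10

Split on y1, then y2.
  y1=T, y2=T: remaining (y3,y4,y5) ∈ {(F,F,F); (F,F,T); (F,T,T)} — 3.
  y1=T, y2=F: remaining (y3,y4,y5) ∈ {(F,F,F); (F,T,T); (T,F,F); (T,T,T)} — 4.
  y1=F, y2=T: remaining (y3,y4,y5) ∈ {(F,F,F)} — 1.
  y1=F, y2=F: remaining (y3,y4,y5) ∈ {(F,F,F); (T,F,F)} — 2.
Total: 3 + 4 + 1 + 2 = 10.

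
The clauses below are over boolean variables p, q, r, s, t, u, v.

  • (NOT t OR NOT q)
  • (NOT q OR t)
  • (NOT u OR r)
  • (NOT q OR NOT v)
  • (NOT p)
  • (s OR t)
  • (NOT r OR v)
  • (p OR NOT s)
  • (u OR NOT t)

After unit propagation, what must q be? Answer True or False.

(NOT p) is a unit clause: p = False.
(NOT s OR p) with p = False leaves only NOT s, so s = False.
From (s OR t) and s = False: t = True.
In (NOT q OR NOT t), NOT t is now false; NOT q must hold, so q = False.

False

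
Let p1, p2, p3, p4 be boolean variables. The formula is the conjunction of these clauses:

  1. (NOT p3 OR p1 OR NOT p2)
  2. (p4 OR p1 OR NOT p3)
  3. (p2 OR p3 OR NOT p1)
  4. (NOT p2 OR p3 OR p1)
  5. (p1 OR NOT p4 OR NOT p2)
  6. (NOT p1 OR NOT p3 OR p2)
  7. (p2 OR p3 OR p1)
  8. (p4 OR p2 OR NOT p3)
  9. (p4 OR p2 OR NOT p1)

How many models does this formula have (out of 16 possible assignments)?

Satisfying assignments:
  p1=F p2=F p3=T p4=T
  p1=T p2=T p3=F p4=F
  p1=T p2=T p3=F p4=T
  p1=T p2=T p3=T p4=F
  p1=T p2=T p3=T p4=T
That's 5 in total.

5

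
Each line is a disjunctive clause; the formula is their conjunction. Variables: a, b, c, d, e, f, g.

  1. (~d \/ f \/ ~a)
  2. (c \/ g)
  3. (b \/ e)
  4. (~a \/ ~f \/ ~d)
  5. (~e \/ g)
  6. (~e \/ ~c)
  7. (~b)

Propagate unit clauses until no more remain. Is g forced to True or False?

True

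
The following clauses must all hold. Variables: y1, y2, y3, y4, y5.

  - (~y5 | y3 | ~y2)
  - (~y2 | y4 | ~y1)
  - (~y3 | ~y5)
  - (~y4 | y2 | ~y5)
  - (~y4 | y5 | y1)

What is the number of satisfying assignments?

12

Case analysis on y5 and y2:
  y5=1, y2=1: a clause becomes empty — 0.
  y5=1, y2=0: remaining (y1,y3,y4) ∈ {(0,0,0); (1,0,0)} — 2.
  y5=0, y2=1: remaining (y1,y3,y4) ∈ {(0,0,0); (0,1,0); (1,0,1); (1,1,1)} — 4.
  y5=0, y2=0: y3 free; 3 ways for (y1,y4) × 2^1 = 6.
Total: 0 + 2 + 4 + 6 = 12.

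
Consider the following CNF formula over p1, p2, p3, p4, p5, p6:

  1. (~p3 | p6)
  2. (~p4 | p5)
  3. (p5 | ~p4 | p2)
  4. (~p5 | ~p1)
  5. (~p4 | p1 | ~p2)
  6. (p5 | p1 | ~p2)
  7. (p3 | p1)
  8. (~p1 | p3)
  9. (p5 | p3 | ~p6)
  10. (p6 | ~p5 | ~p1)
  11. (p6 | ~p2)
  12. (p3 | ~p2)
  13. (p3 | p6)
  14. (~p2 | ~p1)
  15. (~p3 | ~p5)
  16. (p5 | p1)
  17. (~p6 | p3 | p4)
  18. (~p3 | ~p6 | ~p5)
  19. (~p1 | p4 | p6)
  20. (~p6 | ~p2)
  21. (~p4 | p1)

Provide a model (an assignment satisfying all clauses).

p1=True, p2=False, p3=True, p4=False, p5=False, p6=True

Try p1 = True.
  then p5 is forced to False.
  then p4 is forced to False.
  then p3 is forced to True.
  then p6 is forced to True.
  then p2 is forced to False.
Every clause has at least one true literal under this assignment.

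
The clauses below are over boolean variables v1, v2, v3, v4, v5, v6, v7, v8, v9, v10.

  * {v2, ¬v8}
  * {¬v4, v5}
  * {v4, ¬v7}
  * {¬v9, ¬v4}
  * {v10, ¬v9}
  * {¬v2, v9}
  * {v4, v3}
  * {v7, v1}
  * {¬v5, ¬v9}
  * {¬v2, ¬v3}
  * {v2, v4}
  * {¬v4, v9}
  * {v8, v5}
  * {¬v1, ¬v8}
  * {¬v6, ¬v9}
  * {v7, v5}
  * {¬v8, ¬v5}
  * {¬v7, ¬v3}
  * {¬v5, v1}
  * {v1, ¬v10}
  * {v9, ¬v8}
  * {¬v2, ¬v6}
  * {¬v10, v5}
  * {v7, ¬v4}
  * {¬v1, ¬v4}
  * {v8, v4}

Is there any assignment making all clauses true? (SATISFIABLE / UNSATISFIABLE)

v4 = True:
  propagation gives v5=True, v9=False; an empty clause results — contradiction.
v4 = False:
  propagation gives v7=False, v3=True, v1=True, v2=False; an empty clause results — contradiction.
Every branch closes, so no satisfying assignment exists.

UNSATISFIABLE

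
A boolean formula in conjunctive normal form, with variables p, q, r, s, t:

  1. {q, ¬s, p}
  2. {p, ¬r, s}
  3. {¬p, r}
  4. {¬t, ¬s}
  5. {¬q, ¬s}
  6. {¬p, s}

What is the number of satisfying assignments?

5

The models are:
  p=0 q=0 r=0 s=0 t=0
  p=0 q=0 r=0 s=0 t=1
  p=0 q=1 r=0 s=0 t=0
  p=0 q=1 r=0 s=0 t=1
  p=1 q=0 r=1 s=1 t=0
Count: 5.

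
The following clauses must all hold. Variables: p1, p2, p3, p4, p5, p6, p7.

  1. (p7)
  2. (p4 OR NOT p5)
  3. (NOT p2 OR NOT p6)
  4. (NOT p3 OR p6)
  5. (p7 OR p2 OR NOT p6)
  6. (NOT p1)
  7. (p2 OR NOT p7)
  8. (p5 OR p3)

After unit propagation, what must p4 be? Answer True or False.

True

(p7) is a unit clause: p7 = True.
(NOT p1) stands alone — p1 = False.
(p2 OR NOT p7): since p7 = True, the clause reduces to (p2). p2 = True.
(NOT p6 OR NOT p2): since p2 = True, the clause reduces to (NOT p6). p6 = False.
(p6 OR NOT p3): since p6 = False, the clause reduces to (NOT p3). p3 = False.
In (p5 OR p3), p3 is now false; p5 must hold, so p5 = True.
(p4 OR NOT p5) with p5 = True leaves only p4, so p4 = True.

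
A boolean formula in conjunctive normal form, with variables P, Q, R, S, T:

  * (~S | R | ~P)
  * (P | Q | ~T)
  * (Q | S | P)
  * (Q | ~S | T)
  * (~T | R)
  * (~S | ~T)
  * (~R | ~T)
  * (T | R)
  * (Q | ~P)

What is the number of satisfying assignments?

Satisfying assignments:
  P=0 Q=1 R=1 S=0 T=0
  P=0 Q=1 R=1 S=1 T=0
  P=1 Q=1 R=1 S=0 T=0
  P=1 Q=1 R=1 S=1 T=0
That's 4 in total.

4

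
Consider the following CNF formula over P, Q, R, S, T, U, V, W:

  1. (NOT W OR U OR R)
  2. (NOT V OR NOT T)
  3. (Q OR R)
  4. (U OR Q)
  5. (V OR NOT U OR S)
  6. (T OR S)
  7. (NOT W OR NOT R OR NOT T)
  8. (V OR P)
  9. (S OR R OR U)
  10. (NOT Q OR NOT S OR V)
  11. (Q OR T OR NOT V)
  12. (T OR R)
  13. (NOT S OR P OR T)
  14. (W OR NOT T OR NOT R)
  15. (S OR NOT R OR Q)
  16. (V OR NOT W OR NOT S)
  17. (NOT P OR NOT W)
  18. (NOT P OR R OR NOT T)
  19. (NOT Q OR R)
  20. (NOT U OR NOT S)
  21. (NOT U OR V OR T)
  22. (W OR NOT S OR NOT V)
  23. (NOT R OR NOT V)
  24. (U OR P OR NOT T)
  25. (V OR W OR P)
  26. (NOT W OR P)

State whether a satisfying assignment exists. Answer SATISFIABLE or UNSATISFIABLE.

UNSATISFIABLE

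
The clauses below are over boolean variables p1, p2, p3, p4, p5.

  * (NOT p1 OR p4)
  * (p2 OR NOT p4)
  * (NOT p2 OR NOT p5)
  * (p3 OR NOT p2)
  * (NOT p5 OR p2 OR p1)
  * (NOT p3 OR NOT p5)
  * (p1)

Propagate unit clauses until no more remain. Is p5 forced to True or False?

False

Unit clause (p1) sets p1 = True.
From (p4 OR NOT p1) and p1 = True: p4 = True.
In (NOT p4 OR p2), NOT p4 is now false; p2 must hold, so p2 = True.
In (NOT p5 OR NOT p2), NOT p2 is now false; NOT p5 must hold, so p5 = False.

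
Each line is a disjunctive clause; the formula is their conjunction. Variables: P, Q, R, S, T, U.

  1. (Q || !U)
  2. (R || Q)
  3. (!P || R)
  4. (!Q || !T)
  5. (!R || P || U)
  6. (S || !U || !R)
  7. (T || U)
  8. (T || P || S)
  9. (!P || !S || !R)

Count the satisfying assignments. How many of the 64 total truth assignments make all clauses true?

3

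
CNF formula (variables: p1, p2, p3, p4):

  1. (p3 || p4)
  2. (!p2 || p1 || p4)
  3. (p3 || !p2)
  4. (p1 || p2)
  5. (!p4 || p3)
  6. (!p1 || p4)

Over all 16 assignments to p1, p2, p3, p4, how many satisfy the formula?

3

The models are:
  p1=F p2=T p3=T p4=T
  p1=T p2=F p3=T p4=T
  p1=T p2=T p3=T p4=T
Count: 3.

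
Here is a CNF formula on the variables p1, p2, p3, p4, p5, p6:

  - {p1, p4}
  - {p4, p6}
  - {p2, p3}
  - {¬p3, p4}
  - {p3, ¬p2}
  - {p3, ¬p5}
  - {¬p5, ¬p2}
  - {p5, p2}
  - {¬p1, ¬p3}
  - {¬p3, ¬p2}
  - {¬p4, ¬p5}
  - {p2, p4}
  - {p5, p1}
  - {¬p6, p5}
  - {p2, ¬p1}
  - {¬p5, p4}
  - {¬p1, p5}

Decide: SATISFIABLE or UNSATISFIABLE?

UNSATISFIABLE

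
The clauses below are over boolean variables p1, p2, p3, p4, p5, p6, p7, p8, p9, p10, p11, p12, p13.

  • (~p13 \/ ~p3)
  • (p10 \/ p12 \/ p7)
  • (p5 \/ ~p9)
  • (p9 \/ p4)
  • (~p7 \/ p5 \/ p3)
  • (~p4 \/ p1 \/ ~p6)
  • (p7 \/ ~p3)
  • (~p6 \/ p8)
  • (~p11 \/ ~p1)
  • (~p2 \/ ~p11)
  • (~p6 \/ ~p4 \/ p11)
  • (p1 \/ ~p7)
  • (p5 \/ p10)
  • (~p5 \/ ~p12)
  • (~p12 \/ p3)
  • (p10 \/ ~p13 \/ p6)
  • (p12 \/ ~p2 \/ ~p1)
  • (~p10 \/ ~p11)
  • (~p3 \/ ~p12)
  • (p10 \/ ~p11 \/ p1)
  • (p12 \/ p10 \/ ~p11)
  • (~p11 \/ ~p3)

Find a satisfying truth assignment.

p1 = 1  p2 = 0  p3 = 0  p4 = 0  p5 = 1  p6 = 1  p7 = 0  p8 = 1  p9 = 1  p10 = 1  p11 = 0  p12 = 0  p13 = 1

Check each clause:
  1. (~p13 \/ ~p3) — ~p3 is true.
  2. (p10 \/ p12 \/ p7) — p10 is true.
  3. (p5 \/ ~p9) — p5 is true.
  4. (p4 \/ p9) — p9 is true.
  5. (p3 \/ ~p7 \/ p5) — ~p7 is true.
  6. (p1 \/ ~p6 \/ ~p4) — p1 is true.
  7. (p7 \/ ~p3) — ~p3 is true.
  8. (p8 \/ ~p6) — p8 is true.
  9. (~p1 \/ ~p11) — ~p11 is true.
  10. (~p2 \/ ~p11) — ~p11 is true.
  11. (~p6 \/ p11 \/ ~p4) — ~p4 is true.
  12. (p1 \/ ~p7) — p1 is true.
  13. (p5 \/ p10) — p10 is true.
  14. (~p12 \/ ~p5) — ~p12 is true.
  15. (p3 \/ ~p12) — ~p12 is true.
  16. (p6 \/ p10 \/ ~p13) — p10 is true.
  17. (p12 \/ ~p1 \/ ~p2) — ~p2 is true.
  18. (~p10 \/ ~p11) — ~p11 is true.
  19. (~p3 \/ ~p12) — ~p12 is true.
  20. (p10 \/ p1 \/ ~p11) — p1 is true.
  21. (p10 \/ p12 \/ ~p11) — p10 is true.
  22. (~p3 \/ ~p11) — ~p3 is true.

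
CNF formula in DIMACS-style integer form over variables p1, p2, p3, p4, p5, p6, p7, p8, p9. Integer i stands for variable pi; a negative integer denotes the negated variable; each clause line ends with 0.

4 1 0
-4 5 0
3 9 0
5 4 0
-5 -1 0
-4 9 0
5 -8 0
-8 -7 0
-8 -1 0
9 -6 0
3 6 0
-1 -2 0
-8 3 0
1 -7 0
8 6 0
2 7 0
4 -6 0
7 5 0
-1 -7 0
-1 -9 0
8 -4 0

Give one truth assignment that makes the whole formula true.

p1=F, p2=T, p3=T, p4=T, p5=T, p6=T, p7=F, p8=T, p9=T

Check each clause:
  1. (p4 || p1) — p4 is true.
  2. (p5 || !p4) — p5 is true.
  3. (p3 || p9) — p9 is true.
  4. (p4 || p5) — p4 is true.
  5. (!p1 || !p5) — !p1 is true.
  6. (!p4 || p9) — p9 is true.
  7. (p5 || !p8) — p5 is true.
  8. (!p8 || !p7) — !p7 is true.
  9. (!p8 || !p1) — !p1 is true.
  10. (p9 || !p6) — p9 is true.
  11. (p3 || p6) — p3 is true.
  12. (!p2 || !p1) — !p1 is true.
  13. (p3 || !p8) — p3 is true.
  14. (!p7 || p1) — !p7 is true.
  15. (p6 || p8) — p8 is true.
  16. (p2 || p7) — p2 is true.
  17. (!p6 || p4) — p4 is true.
  18. (p7 || p5) — p5 is true.
  19. (!p1 || !p7) — !p7 is true.
  20. (!p9 || !p1) — !p1 is true.
  21. (!p4 || p8) — p8 is true.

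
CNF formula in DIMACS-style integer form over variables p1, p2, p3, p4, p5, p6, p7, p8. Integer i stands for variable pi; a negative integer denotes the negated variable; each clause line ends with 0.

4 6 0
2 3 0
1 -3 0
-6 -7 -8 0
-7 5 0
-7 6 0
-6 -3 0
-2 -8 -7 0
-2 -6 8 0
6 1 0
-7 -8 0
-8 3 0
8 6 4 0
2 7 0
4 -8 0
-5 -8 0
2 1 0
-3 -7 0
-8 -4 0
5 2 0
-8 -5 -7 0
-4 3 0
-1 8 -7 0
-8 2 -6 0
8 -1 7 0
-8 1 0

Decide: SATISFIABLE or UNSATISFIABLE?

p8 = True:
  propagation gives p7=False, p3=True, p1=True, p6=False; an empty clause results — contradiction.
p8 = False:
  p6 = True:
    propagation gives p3=False, p2=True; an empty clause results — contradiction.
  p6 = False:
    propagation gives p4=True, p7=False, p1=True; an empty clause results — contradiction.
Every branch closes, so no satisfying assignment exists.

UNSATISFIABLE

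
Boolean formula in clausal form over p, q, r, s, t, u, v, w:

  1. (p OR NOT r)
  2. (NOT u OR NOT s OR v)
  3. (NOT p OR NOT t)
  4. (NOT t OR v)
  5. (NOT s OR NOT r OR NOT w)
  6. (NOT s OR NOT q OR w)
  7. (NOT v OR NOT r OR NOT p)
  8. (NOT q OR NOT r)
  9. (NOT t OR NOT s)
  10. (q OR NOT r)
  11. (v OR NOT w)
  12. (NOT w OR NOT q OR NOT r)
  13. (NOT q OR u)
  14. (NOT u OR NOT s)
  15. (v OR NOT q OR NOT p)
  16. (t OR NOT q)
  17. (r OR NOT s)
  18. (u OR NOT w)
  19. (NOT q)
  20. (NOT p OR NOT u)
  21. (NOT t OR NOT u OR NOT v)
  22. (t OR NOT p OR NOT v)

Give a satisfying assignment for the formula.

p=0, q=0, r=0, s=0, t=0, u=1, v=1, w=0

The clause (NOT q) is unit: q must be False.
(NOT r) is a unit clause, so r = False.
(NOT s) is a unit clause, so s = False.
p occurs only negated in the remaining clauses — set p = False.
Pure literal: w appears only negated; assign w = False.
Try t = False.
u, v are now unconstrained; take u = True, v = True.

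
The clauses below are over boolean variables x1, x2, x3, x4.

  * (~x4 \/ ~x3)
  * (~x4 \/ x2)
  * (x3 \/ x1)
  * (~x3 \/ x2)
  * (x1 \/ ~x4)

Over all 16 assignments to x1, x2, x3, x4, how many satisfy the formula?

5

Satisfying assignments:
  x1=0 x2=1 x3=1 x4=0
  x1=1 x2=0 x3=0 x4=0
  x1=1 x2=1 x3=0 x4=0
  x1=1 x2=1 x3=0 x4=1
  x1=1 x2=1 x3=1 x4=0
That's 5 in total.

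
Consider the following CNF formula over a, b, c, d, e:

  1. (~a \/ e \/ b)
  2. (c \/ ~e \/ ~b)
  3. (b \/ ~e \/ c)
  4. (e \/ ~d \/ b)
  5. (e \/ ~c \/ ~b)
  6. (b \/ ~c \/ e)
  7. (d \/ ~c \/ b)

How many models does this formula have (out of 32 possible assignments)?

Split on b, then e.
  b=1, e=1: remaining (a,c,d) ∈ {(0,1,0); (0,1,1); (1,1,0); (1,1,1)} — 4.
  b=1, e=0: remaining (a,c,d) ∈ {(0,0,0); (0,0,1); (1,0,0); (1,0,1)} — 4.
  b=0, e=1: remaining (a,c,d) ∈ {(0,1,1); (1,1,1)} — 2.
  b=0, e=0: remaining (a,c,d) ∈ {(0,0,0)} — 1.
Total: 4 + 4 + 2 + 1 = 11.

11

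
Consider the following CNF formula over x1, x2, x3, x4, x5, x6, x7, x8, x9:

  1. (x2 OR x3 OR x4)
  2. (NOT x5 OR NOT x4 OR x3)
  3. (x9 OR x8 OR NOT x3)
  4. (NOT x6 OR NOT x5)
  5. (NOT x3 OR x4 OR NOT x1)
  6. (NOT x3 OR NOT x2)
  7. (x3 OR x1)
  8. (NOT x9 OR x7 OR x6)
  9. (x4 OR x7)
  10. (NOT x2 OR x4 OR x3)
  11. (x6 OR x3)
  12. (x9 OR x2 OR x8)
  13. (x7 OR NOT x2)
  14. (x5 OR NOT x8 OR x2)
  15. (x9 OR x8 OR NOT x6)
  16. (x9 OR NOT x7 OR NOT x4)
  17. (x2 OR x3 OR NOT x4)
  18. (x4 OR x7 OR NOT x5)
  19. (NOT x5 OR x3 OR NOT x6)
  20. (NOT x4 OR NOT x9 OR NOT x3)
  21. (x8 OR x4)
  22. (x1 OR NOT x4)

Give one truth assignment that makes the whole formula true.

x1=T  x2=T  x3=F  x4=T  x5=F  x6=T  x7=T  x8=T  x9=T

Check each clause:
  1. (x2 OR x3 OR x4) — x2 is true.
  2. (x3 OR NOT x4 OR NOT x5) — NOT x5 is true.
  3. (x8 OR NOT x3 OR x9) — x8 is true.
  4. (NOT x6 OR NOT x5) — NOT x5 is true.
  5. (NOT x3 OR x4 OR NOT x1) — x4 is true.
  6. (NOT x2 OR NOT x3) — NOT x3 is true.
  7. (x3 OR x1) — x1 is true.
  8. (NOT x9 OR x7 OR x6) — x7 is true.
  9. (x7 OR x4) — x4 is true.
  10. (x3 OR NOT x2 OR x4) — x4 is true.
  11. (x3 OR x6) — x6 is true.
  12. (x9 OR x2 OR x8) — x8 is true.
  13. (x7 OR NOT x2) — x7 is true.
  14. (NOT x8 OR x2 OR x5) — x2 is true.
  15. (x9 OR NOT x6 OR x8) — x8 is true.
  16. (NOT x4 OR NOT x7 OR x9) — x9 is true.
  17. (NOT x4 OR x3 OR x2) — x2 is true.
  18. (x7 OR x4 OR NOT x5) — NOT x5 is true.
  19. (NOT x5 OR NOT x6 OR x3) — NOT x5 is true.
  20. (NOT x9 OR NOT x4 OR NOT x3) — NOT x3 is true.
  21. (x8 OR x4) — x8 is true.
  22. (NOT x4 OR x1) — x1 is true.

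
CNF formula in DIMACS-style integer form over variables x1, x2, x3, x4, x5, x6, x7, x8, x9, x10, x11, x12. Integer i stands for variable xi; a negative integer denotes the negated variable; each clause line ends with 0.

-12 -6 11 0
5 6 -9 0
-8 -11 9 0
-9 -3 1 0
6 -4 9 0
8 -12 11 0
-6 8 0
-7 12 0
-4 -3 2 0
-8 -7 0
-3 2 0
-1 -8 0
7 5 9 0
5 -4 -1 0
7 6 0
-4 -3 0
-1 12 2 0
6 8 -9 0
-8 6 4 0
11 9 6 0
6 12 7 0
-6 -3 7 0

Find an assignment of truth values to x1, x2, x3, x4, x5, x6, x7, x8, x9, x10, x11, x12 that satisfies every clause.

x1=False, x2=False, x3=False, x4=False, x5=True, x6=True, x7=False, x8=True, x9=True, x10=True, x11=True, x12=True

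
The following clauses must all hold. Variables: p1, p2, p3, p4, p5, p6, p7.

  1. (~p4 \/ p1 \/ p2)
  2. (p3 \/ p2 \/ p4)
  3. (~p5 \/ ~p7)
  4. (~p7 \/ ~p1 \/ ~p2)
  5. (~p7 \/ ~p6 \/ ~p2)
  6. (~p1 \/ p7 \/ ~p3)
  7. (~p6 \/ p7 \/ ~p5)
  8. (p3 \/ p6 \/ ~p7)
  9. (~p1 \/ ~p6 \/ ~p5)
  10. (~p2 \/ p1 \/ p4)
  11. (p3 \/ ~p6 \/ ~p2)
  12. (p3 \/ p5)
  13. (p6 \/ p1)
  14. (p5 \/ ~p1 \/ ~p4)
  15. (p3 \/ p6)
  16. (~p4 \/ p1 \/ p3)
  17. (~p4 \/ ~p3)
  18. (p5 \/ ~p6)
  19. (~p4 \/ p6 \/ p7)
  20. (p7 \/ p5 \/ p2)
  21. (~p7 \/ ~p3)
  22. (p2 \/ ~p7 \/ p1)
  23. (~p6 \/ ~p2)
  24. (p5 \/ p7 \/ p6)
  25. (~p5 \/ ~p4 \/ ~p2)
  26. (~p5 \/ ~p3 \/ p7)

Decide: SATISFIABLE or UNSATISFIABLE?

UNSATISFIABLE

p7 = True:
  propagation gives p5=False, p3=True; an empty clause results — contradiction.
p7 = False:
  p5 = True:
    propagation gives p6=False, p1=True, p3=False; an empty clause results — contradiction.
  p5 = False:
    propagation gives p3=True, p1=False, p6=True; an empty clause results — contradiction.
Every branch closes, so no satisfying assignment exists.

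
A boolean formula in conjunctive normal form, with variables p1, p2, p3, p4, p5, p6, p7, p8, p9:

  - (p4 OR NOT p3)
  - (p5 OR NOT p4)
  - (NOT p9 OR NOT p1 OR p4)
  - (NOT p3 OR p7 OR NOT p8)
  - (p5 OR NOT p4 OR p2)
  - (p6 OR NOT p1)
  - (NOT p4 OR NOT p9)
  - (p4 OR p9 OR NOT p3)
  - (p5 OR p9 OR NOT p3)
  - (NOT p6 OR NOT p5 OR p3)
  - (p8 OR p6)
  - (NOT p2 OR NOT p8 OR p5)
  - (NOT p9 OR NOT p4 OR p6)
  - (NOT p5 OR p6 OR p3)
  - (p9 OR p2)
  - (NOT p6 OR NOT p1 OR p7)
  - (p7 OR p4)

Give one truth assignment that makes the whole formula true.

p1 = 0, p2 = 0, p3 = 0, p4 = 0, p5 = 0, p6 = 0, p7 = 1, p8 = 1, p9 = 1

p1 occurs only negated in the remaining clauses — set p1 = False.
p7 occurs only positively in the remaining clauses — set p7 = True.
Branch on p2: take p2 = False.
  then p9 is forced to True.
  then p4 is forced to False.
  then p3 is forced to False.
For the remaining variables, p5 = False, p6 = False, p8 = True works.
Every clause has at least one true literal under this assignment.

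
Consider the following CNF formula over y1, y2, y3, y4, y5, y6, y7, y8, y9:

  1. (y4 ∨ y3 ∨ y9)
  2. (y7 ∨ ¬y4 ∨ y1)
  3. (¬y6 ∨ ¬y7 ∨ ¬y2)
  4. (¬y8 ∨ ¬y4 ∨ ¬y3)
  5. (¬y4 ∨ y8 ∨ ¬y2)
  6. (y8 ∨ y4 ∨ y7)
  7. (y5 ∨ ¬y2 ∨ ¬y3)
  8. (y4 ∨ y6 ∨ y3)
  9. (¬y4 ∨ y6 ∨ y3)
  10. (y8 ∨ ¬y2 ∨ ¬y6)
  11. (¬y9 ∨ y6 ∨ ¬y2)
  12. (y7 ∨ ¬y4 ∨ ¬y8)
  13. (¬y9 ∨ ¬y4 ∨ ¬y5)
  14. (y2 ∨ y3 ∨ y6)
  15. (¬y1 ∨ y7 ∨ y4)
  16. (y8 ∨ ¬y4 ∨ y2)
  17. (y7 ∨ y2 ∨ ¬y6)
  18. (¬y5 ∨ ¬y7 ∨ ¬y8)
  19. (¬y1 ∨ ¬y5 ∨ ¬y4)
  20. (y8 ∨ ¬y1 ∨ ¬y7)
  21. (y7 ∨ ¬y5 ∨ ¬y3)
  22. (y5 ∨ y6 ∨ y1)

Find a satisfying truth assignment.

y1=1, y2=0, y3=0, y4=1, y5=0, y6=1, y7=1, y8=1, y9=0

Branch on y1: take y1 = True.
Try y2 = False.
Try y3 = False.
  then y6 is forced to True.
  then y7 is forced to True.
  then y8 is forced to True.
  then y5 is forced to False.
The remaining clauses are satisfied by y4 = True, y9 = False.
Check each clause:
  1. (y9 ∨ y4 ∨ y3) — y4 is true.
  2. (¬y4 ∨ y7 ∨ y1) — y1 is true.
  3. (¬y7 ∨ ¬y2 ∨ ¬y6) — ¬y2 is true.
  4. (¬y3 ∨ ¬y8 ∨ ¬y4) — ¬y3 is true.
  5. (y8 ∨ ¬y2 ∨ ¬y4) — y8 is true.
  6. (y7 ∨ y8 ∨ y4) — y8 is true.
  7. (¬y2 ∨ ¬y3 ∨ y5) — ¬y3 is true.
  8. (y6 ∨ y3 ∨ y4) — y4 is true.
  9. (y3 ∨ y6 ∨ ¬y4) — y6 is true.
  10. (y8 ∨ ¬y6 ∨ ¬y2) — y8 is true.
  11. (y6 ∨ ¬y2 ∨ ¬y9) — ¬y9 is true.
  12. (y7 ∨ ¬y4 ∨ ¬y8) — y7 is true.
  13. (¬y9 ∨ ¬y5 ∨ ¬y4) — ¬y5 is true.
  14. (y6 ∨ y3 ∨ y2) — y6 is true.
  15. (¬y1 ∨ y4 ∨ y7) — y4 is true.
  16. (y8 ∨ y2 ∨ ¬y4) — y8 is true.
  17. (¬y6 ∨ y2 ∨ y7) — y7 is true.
  18. (¬y8 ∨ ¬y5 ∨ ¬y7) — ¬y5 is true.
  19. (¬y4 ∨ ¬y1 ∨ ¬y5) — ¬y5 is true.
  20. (y8 ∨ ¬y1 ∨ ¬y7) — y8 is true.
  21. (¬y5 ∨ ¬y3 ∨ y7) — ¬y5 is true.
  22. (y1 ∨ y5 ∨ y6) — y1 is true.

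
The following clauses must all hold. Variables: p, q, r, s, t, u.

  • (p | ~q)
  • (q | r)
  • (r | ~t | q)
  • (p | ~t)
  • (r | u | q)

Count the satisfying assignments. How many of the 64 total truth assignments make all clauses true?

28

Split on q, then r.
  q=1, r=1: forces p=1; s, t, u free → 2^3 = 8.
  q=1, r=0: forces p=1; s, t, u free → 2^3 = 8.
  q=0, r=1: s, u free; 3 ways for (p,t) × 2^2 = 12.
  q=0, r=0: a clause becomes empty — 0.
Total: 8 + 8 + 12 + 0 = 28.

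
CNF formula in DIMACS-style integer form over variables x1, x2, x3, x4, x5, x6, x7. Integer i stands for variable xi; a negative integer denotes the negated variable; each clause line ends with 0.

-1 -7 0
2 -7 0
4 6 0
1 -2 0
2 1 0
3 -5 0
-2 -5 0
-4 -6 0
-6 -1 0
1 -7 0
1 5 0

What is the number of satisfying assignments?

Satisfying assignments:
  x1=T x2=F x3=F x4=T x5=F x6=F x7=F
  x1=T x2=F x3=T x4=T x5=F x6=F x7=F
  x1=T x2=F x3=T x4=T x5=T x6=F x7=F
  x1=T x2=T x3=F x4=T x5=F x6=F x7=F
  x1=T x2=T x3=T x4=T x5=F x6=F x7=F
Count: 5.

5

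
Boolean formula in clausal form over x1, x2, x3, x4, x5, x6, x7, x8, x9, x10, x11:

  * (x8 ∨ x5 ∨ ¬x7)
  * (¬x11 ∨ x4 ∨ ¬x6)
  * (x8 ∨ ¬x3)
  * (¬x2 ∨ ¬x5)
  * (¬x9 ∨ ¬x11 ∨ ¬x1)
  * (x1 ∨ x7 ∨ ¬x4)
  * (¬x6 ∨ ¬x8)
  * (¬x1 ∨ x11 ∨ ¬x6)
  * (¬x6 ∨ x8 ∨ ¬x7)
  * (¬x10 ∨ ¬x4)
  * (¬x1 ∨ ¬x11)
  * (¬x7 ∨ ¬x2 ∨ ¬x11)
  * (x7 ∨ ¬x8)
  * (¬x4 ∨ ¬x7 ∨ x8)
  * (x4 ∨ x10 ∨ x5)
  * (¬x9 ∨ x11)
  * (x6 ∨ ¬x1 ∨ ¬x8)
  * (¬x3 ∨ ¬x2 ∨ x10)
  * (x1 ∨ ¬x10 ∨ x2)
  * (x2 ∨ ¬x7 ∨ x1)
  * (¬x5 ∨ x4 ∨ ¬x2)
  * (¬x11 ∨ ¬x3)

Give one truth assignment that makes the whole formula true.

x3 occurs only negated in the remaining clauses — set x3 = False.
Pure literal: x9 appears only negated; assign x9 = False.
Branch on x1: take x1 = False.
Try x2 = True.
  then x5 is forced to False.
For the remaining variables, x4 = False, x6 = False, x7 = True, x8 = True, x10 = True, x11 = False works.

x1=False  x2=True  x3=False  x4=False  x5=False  x6=False  x7=True  x8=True  x9=False  x10=True  x11=False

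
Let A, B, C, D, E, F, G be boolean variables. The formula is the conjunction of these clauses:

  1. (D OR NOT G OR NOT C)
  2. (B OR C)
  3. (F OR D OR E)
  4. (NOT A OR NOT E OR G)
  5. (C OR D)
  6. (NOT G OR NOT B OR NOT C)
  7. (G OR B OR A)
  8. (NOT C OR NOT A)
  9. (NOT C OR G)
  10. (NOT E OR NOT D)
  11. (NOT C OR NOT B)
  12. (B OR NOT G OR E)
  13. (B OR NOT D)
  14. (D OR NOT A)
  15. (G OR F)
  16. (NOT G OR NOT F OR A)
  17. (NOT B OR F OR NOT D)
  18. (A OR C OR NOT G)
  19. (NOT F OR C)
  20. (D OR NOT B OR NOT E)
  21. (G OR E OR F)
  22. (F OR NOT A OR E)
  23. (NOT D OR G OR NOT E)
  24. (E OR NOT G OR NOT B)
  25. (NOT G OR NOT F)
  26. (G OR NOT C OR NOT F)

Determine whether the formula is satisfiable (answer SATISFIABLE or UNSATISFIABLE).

UNSATISFIABLE

G = True:
  B = True:
    propagation gives C=False, D=True; an empty clause results — contradiction.
  B = False:
    propagation gives C=True, D=True; an empty clause results — contradiction.
G = False:
  propagation gives C=False, B=True, D=True, E=False; an empty clause results — contradiction.
Every branch closes, so no satisfying assignment exists.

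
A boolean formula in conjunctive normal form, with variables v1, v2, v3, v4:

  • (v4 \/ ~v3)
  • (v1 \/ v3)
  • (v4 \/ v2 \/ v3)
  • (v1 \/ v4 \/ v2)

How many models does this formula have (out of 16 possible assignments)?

7

The models are:
  v1=F v2=F v3=T v4=T
  v1=F v2=T v3=T v4=T
  v1=T v2=F v3=F v4=T
  v1=T v2=F v3=T v4=T
  v1=T v2=T v3=F v4=F
  v1=T v2=T v3=F v4=T
  v1=T v2=T v3=T v4=T
Count: 7.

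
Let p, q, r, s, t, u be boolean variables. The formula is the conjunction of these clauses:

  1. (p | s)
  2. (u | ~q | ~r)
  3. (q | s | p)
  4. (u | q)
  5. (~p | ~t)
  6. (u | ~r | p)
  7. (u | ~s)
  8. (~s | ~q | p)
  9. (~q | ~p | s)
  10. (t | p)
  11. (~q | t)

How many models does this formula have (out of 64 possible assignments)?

The models are:
  p=0 q=0 r=0 s=1 t=1 u=1
  p=0 q=0 r=1 s=1 t=1 u=1
  p=1 q=0 r=0 s=0 t=0 u=1
  p=1 q=0 r=0 s=1 t=0 u=1
  p=1 q=0 r=1 s=0 t=0 u=1
  p=1 q=0 r=1 s=1 t=0 u=1
Count: 6.

6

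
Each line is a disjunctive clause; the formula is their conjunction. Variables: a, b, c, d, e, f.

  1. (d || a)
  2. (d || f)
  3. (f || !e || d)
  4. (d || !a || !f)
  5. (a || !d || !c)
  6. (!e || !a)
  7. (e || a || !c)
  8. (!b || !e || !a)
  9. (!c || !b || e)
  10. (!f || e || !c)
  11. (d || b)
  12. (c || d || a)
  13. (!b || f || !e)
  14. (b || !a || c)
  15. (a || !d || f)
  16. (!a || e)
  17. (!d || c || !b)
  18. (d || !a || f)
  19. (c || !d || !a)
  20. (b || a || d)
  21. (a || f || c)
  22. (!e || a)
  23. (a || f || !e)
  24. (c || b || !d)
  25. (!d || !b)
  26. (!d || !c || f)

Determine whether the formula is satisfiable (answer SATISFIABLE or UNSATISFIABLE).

UNSATISFIABLE

a = True:
  propagation gives e=False; an empty clause results — contradiction.
a = False:
  propagation gives d=True, c=False, f=True, b=False; an empty clause results — contradiction.
Every branch closes, so no satisfying assignment exists.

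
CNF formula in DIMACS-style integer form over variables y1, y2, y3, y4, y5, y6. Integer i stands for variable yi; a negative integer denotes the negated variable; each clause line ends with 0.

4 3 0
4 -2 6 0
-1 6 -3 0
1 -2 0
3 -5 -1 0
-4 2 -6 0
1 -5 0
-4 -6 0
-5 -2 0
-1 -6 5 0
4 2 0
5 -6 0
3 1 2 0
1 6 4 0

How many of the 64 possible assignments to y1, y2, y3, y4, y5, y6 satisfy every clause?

Satisfying assignments:
  y1=0 y2=0 y3=1 y4=1 y5=0 y6=0
  y1=1 y2=0 y3=0 y4=1 y5=0 y6=0
  y1=1 y2=1 y3=0 y4=1 y5=0 y6=0
Count: 3.

3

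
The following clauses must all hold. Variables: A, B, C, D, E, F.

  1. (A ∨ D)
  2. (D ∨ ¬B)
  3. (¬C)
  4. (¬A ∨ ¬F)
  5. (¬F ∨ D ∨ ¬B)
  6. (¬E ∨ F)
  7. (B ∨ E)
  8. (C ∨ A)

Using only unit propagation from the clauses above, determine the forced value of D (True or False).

(¬C) stands alone — C = False.
In (C ∨ A), C is now false; A must hold, so A = True.
In (¬A ∨ ¬F), ¬A is now false; ¬F must hold, so F = False.
(F ∨ ¬E) with F = False leaves only ¬E, so E = False.
In (E ∨ B), E is now false; B must hold, so B = True.
From (D ∨ ¬B) and B = True: D = True.

True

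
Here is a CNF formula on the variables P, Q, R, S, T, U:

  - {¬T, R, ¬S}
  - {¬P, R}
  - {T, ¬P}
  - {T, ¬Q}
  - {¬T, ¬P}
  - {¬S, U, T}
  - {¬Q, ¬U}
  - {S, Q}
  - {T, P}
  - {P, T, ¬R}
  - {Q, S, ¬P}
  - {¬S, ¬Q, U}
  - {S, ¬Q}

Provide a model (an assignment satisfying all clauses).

Set P = False and propagate.
  then T is forced to True.
Set Q = False and propagate.
  then S is forced to True.
  then R is forced to True.
U is now unconstrained; take U = False.
Check each clause:
  1. {¬S, ¬T, R} — R is true.
  2. {¬P, R} — R is true.
  3. {T, ¬P} — T is true.
  4. {T, ¬Q} — T is true.
  5. {¬T, ¬P} — ¬P is true.
  6. {¬S, U, T} — T is true.
  7. {¬U, ¬Q} — ¬U is true.
  8. {Q, S} — S is true.
  9. {T, P} — T is true.
  10. {P, ¬R, T} — T is true.
  11. {S, ¬P, Q} — S is true.
  12. {U, ¬Q, ¬S} — ¬Q is true.
  13. {S, ¬Q} — S is true.

P=False, Q=False, R=True, S=True, T=True, U=False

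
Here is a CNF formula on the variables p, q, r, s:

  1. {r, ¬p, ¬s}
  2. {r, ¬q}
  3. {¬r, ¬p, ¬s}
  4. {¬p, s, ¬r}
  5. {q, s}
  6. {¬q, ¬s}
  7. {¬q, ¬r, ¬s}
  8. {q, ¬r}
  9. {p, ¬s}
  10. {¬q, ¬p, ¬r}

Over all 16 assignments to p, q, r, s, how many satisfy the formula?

1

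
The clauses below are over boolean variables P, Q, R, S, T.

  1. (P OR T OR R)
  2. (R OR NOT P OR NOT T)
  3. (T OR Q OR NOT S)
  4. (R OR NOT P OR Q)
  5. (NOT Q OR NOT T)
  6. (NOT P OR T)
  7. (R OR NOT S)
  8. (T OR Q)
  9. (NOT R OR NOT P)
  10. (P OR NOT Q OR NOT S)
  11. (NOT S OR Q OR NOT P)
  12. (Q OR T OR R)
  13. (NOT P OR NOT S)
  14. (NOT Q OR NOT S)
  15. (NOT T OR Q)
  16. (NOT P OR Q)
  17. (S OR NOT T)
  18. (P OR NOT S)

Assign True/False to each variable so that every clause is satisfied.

P=F  Q=T  R=T  S=F  T=F

Set P = False and propagate.
  then S is forced to False.
  then T is forced to False.
  then R is forced to True.
  then Q is forced to True.
Check each clause:
  1. (R OR T OR P) — R is true.
  2. (NOT T OR R OR NOT P) — R is true.
  3. (NOT S OR T OR Q) — Q is true.
  4. (R OR NOT P OR Q) — Q is true.
  5. (NOT Q OR NOT T) — NOT T is true.
  6. (NOT P OR T) — NOT P is true.
  7. (NOT S OR R) — R is true.
  8. (T OR Q) — Q is true.
  9. (NOT P OR NOT R) — NOT P is true.
  10. (NOT Q OR NOT S OR P) — NOT S is true.
  11. (NOT S OR NOT P OR Q) — Q is true.
  12. (T OR Q OR R) — Q is true.
  13. (NOT S OR NOT P) — NOT S is true.
  14. (NOT S OR NOT Q) — NOT S is true.
  15. (Q OR NOT T) — Q is true.
  16. (Q OR NOT P) — Q is true.
  17. (S OR NOT T) — NOT T is true.
  18. (P OR NOT S) — NOT S is true.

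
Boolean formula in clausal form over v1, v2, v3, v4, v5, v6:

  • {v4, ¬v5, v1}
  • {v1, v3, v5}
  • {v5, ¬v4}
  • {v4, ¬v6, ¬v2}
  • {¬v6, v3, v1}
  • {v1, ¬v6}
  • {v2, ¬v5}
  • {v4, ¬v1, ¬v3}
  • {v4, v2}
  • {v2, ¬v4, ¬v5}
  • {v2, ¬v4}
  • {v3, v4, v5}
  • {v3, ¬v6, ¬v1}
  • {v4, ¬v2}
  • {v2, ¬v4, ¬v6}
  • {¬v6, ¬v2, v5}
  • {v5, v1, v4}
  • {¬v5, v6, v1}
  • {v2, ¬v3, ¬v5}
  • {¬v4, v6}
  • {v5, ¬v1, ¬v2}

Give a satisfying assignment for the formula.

v1=True, v2=True, v3=True, v4=True, v5=True, v6=True

Check each clause:
  1. {v4, v1, ¬v5} — v1 is true.
  2. {v3, v1, v5} — v1 is true.
  3. {v5, ¬v4} — v5 is true.
  4. {¬v6, ¬v2, v4} — v4 is true.
  5. {v1, v3, ¬v6} — v1 is true.
  6. {¬v6, v1} — v1 is true.
  7. {¬v5, v2} — v2 is true.
  8. {v4, ¬v3, ¬v1} — v4 is true.
  9. {v4, v2} — v2 is true.
  10. {¬v5, ¬v4, v2} — v2 is true.
  11. {¬v4, v2} — v2 is true.
  12. {v4, v5, v3} — v3 is true.
  13. {v3, ¬v1, ¬v6} — v3 is true.
  14. {v4, ¬v2} — v4 is true.
  15. {v2, ¬v4, ¬v6} — v2 is true.
  16. {¬v2, ¬v6, v5} — v5 is true.
  17. {v1, v4, v5} — v1 is true.
  18. {¬v5, v1, v6} — v1 is true.
  19. {¬v3, v2, ¬v5} — v2 is true.
  20. {¬v4, v6} — v6 is true.
  21. {¬v1, v5, ¬v2} — v5 is true.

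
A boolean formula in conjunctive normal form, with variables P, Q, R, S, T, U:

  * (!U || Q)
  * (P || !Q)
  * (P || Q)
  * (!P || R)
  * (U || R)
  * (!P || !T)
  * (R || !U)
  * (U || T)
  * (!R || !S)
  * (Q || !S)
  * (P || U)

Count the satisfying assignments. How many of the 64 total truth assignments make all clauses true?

1

The models are:
  P=1 Q=1 R=1 S=0 T=0 U=1
That's 1 in total.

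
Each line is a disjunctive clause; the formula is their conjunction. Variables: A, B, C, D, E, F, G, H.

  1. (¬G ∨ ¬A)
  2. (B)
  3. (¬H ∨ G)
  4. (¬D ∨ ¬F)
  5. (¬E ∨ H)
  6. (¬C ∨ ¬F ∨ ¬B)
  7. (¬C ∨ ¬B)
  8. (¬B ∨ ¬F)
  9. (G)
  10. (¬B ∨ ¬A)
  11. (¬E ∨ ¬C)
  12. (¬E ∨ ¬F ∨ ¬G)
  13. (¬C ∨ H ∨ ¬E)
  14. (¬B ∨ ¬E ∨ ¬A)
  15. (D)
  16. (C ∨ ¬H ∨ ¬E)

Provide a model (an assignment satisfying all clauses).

A=False  B=True  C=False  D=True  E=False  F=False  G=True  H=True

The clause (B) is unit: B must be True.
(¬C) is a unit clause, so C = False.
(¬F) is a unit clause, so F = False.
(G) is a unit clause, so G = True.
Unit propagation: (¬A) forces A = False.
The clause (D) is unit: D must be True.
E occurs only negated in the remaining clauses — set E = False.
H is now unconstrained; take H = True.
Every clause has at least one true literal under this assignment.
Check each clause:
  1. (¬A ∨ ¬G) — ¬A is true.
  2. (B) — B is true.
  3. (G ∨ ¬H) — G is true.
  4. (¬D ∨ ¬F) — ¬F is true.
  5. (H ∨ ¬E) — H is true.
  6. (¬C ∨ ¬F ∨ ¬B) — ¬F is true.
  7. (¬C ∨ ¬B) — ¬C is true.
  8. (¬B ∨ ¬F) — ¬F is true.
  9. (G) — G is true.
  10. (¬A ∨ ¬B) — ¬A is true.
  11. (¬E ∨ ¬C) — ¬E is true.
  12. (¬G ∨ ¬F ∨ ¬E) — ¬F is true.
  13. (H ∨ ¬C ∨ ¬E) — H is true.
  14. (¬A ∨ ¬E ∨ ¬B) — ¬E is true.
  15. (D) — D is true.
  16. (C ∨ ¬H ∨ ¬E) — ¬E is true.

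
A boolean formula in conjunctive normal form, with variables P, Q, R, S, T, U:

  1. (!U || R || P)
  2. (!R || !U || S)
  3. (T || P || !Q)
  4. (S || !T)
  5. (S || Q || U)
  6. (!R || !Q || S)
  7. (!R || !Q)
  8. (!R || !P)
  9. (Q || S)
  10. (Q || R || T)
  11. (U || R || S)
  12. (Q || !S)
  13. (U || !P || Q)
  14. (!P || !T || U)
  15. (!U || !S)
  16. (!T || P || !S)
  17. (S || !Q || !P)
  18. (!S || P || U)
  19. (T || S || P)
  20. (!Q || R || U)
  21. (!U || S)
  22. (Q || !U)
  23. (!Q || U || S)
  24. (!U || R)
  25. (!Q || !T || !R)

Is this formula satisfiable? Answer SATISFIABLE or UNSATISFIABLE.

S = True:
  propagation gives Q=True, R=False, U=False; an empty clause results — contradiction.
S = False:
  propagation gives T=False, Q=True, P=True; an empty clause results — contradiction.
Every branch closes, so no satisfying assignment exists.

UNSATISFIABLE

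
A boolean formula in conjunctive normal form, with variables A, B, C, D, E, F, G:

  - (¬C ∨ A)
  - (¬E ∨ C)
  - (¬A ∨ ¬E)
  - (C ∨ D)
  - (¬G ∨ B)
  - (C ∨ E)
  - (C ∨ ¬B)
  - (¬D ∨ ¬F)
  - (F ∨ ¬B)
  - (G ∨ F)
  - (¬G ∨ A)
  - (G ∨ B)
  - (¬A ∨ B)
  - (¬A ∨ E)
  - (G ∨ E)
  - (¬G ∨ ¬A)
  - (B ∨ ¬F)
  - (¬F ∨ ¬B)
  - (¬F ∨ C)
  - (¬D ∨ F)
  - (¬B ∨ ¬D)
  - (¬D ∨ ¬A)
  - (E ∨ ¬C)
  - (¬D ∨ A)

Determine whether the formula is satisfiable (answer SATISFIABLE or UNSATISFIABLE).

UNSATISFIABLE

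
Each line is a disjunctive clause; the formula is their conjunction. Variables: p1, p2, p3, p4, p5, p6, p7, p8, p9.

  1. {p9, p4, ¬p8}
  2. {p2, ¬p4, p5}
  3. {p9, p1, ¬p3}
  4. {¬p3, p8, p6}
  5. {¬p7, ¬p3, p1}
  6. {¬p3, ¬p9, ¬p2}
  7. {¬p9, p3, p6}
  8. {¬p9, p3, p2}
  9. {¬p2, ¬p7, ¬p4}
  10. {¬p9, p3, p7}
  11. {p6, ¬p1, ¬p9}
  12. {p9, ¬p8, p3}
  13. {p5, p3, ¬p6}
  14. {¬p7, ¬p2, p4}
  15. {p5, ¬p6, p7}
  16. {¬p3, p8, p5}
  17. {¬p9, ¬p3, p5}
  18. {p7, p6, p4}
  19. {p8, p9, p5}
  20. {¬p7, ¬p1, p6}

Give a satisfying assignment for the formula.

p1=False, p2=False, p3=False, p4=False, p5=True, p6=False, p7=True, p8=False, p9=False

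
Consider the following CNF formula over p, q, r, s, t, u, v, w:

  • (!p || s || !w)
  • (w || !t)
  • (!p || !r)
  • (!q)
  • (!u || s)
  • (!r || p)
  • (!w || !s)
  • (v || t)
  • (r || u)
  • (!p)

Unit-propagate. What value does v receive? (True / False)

(!q) is a unit clause: q = False.
(!p) is a unit clause: p = False.
(!r || p) with p = False leaves only !r, so r = False.
In (u || r), r is now false; u must hold, so u = True.
In (!u || s), !u is now false; s must hold, so s = True.
(!s || !w) with s = True leaves only !w, so w = False.
From (!t || w) and w = False: t = False.
(v || t): since t = False, the clause reduces to (v). v = True.

True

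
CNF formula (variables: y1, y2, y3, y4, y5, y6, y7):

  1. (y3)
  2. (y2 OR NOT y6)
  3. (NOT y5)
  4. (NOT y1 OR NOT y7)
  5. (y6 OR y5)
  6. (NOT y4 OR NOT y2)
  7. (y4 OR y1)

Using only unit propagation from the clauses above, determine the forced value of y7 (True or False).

(y3) stands alone — y3 = True.
Unit clause (NOT y5) sets y5 = False.
In (y6 OR y5), y5 is now false; y6 must hold, so y6 = True.
(NOT y6 OR y2) with y6 = True leaves only y2, so y2 = True.
In (NOT y2 OR NOT y4), NOT y2 is now false; NOT y4 must hold, so y4 = False.
From (y4 OR y1) and y4 = False: y1 = True.
(NOT y1 OR NOT y7): since y1 = True, the clause reduces to (NOT y7). y7 = False.

False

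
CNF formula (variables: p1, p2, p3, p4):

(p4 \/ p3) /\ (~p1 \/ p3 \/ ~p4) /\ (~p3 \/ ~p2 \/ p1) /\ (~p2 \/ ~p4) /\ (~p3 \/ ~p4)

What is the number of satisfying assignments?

4

The models are:
  p1=F p2=F p3=F p4=T
  p1=F p2=F p3=T p4=F
  p1=T p2=F p3=T p4=F
  p1=T p2=T p3=T p4=F
That's 4 in total.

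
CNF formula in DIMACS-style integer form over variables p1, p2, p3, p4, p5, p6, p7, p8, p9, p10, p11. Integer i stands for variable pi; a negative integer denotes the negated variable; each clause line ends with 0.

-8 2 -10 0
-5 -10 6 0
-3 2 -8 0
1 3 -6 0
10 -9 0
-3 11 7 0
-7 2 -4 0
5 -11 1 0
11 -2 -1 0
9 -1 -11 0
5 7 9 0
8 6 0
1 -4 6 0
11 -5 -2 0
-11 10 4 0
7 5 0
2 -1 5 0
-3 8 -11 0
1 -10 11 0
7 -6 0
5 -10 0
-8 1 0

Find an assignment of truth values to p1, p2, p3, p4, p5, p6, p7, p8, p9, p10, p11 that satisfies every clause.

p1 = True  p2 = False  p3 = False  p4 = False  p5 = True  p6 = True  p7 = True  p8 = True  p9 = False  p10 = False  p11 = False

Check each clause:
  1. (p2 || !p10 || !p8) — !p10 is true.
  2. (!p5 || p6 || !p10) — p6 is true.
  3. (!p8 || !p3 || p2) — !p3 is true.
  4. (p3 || !p6 || p1) — p1 is true.
  5. (!p9 || p10) — !p9 is true.
  6. (p11 || p7 || !p3) — !p3 is true.
  7. (!p7 || !p4 || p2) — !p4 is true.
  8. (!p11 || p1 || p5) — p1 is true.
  9. (!p1 || !p2 || p11) — !p2 is true.
  10. (!p11 || p9 || !p1) — !p11 is true.
  11. (p7 || p5 || p9) — p5 is true.
  12. (p8 || p6) — p8 is true.
  13. (p1 || p6 || !p4) — p1 is true.
  14. (!p2 || p11 || !p5) — !p2 is true.
  15. (p4 || p10 || !p11) — !p11 is true.
  16. (p7 || p5) — p5 is true.
  17. (p5 || p2 || !p1) — p5 is true.
  18. (!p3 || !p11 || p8) — p8 is true.
  19. (p1 || p11 || !p10) — p1 is true.
  20. (p7 || !p6) — p7 is true.
  21. (p5 || !p10) — p5 is true.
  22. (!p8 || p1) — p1 is true.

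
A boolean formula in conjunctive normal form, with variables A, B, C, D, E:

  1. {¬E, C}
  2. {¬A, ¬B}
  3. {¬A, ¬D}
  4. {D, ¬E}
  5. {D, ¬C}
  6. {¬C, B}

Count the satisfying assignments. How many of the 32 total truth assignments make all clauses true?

Split on C, then D.
  C=T, D=T: remaining (A,B,E) ∈ {(F,T,F); (F,T,T)} — 2.
  C=T, D=F: a clause becomes empty — 0.
  C=F, D=T: remaining (A,B,E) ∈ {(F,F,F); (F,T,F)} — 2.
  C=F, D=F: remaining (A,B,E) ∈ {(F,F,F); (F,T,F); (T,F,F)} — 3.
Total: 2 + 0 + 2 + 3 = 7.

7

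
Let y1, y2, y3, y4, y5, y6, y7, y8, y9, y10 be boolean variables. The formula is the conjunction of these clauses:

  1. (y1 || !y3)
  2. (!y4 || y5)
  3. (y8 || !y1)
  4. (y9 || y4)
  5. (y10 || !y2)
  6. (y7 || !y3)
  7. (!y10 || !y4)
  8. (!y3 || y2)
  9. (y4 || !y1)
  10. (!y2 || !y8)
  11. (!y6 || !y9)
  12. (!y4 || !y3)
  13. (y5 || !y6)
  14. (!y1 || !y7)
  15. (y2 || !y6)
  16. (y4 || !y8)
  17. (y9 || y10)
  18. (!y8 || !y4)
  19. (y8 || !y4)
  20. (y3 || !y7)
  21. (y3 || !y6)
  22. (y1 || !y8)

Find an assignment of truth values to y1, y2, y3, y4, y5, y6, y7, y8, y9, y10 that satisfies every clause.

y1=0, y2=1, y3=0, y4=0, y5=0, y6=0, y7=0, y8=0, y9=1, y10=1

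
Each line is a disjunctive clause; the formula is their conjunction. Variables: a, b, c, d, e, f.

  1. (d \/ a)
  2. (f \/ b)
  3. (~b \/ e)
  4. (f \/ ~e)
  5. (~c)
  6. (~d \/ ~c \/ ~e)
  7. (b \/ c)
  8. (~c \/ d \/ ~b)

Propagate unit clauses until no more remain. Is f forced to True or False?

True

Unit clause (~c) sets c = False.
From (b \/ c) and c = False: b = True.
In (~b \/ e), ~b is now false; e must hold, so e = True.
(~e \/ f): since e = True, the clause reduces to (f). f = True.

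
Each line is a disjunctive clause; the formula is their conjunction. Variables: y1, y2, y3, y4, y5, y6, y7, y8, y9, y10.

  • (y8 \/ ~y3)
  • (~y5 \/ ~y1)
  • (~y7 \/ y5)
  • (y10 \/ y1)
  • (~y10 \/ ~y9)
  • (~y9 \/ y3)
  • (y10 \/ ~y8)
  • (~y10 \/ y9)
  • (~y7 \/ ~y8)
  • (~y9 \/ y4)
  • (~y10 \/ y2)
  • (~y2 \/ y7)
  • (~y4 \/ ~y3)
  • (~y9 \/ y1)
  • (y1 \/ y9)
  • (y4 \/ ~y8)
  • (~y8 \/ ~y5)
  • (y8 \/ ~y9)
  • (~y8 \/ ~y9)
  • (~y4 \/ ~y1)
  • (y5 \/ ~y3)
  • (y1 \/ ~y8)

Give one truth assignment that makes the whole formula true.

Branch on y1: take y1 = True.
  then y5 is forced to False.
  then y7 is forced to False.
  then y2 is forced to False.
  then y10 is forced to False.
  then y8 is forced to False.
  then y3 is forced to False.
  then y9 is forced to False.
  then y4 is forced to False.
y6 is now unconstrained; take y6 = False.
Check each clause:
  1. (y8 \/ ~y3) — ~y3 is true.
  2. (~y5 \/ ~y1) — ~y5 is true.
  3. (~y7 \/ y5) — ~y7 is true.
  4. (y10 \/ y1) — y1 is true.
  5. (~y10 \/ ~y9) — ~y10 is true.
  6. (~y9 \/ y3) — ~y9 is true.
  7. (~y8 \/ y10) — ~y8 is true.
  8. (y9 \/ ~y10) — ~y10 is true.
  9. (~y8 \/ ~y7) — ~y8 is true.
  10. (y4 \/ ~y9) — ~y9 is true.
  11. (y2 \/ ~y10) — ~y10 is true.
  12. (~y2 \/ y7) — ~y2 is true.
  13. (~y3 \/ ~y4) — ~y4 is true.
  14. (~y9 \/ y1) — y1 is true.
  15. (y1 \/ y9) — y1 is true.
  16. (y4 \/ ~y8) — ~y8 is true.
  17. (~y8 \/ ~y5) — ~y8 is true.
  18. (~y9 \/ y8) — ~y9 is true.
  19. (~y8 \/ ~y9) — ~y8 is true.
  20. (~y1 \/ ~y4) — ~y4 is true.
  21. (~y3 \/ y5) — ~y3 is true.
  22. (y1 \/ ~y8) — ~y8 is true.

y1 = True  y2 = False  y3 = False  y4 = False  y5 = False  y6 = False  y7 = False  y8 = False  y9 = False  y10 = False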